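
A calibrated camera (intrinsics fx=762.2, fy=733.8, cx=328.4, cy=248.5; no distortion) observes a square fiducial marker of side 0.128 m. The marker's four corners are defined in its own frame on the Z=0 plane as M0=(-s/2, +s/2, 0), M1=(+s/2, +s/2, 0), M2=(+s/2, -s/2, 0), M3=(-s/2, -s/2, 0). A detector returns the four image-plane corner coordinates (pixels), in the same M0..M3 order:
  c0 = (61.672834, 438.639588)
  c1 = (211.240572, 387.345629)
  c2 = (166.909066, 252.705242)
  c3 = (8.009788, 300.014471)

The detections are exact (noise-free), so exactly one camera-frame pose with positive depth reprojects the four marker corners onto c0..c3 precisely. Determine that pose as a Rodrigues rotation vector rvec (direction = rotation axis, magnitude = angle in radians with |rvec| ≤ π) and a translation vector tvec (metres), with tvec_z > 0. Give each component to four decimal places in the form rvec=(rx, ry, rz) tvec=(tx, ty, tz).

Intrinsics K: fx=762.2, fy=733.8, cx=328.4, cy=248.5
Marker side s = 0.128 m; corners in marker frame (Z=0):
  M0 = (-0.0640, +0.0640, 0)
  M1 = (+0.0640, +0.0640, 0)
  M2 = (+0.0640, -0.0640, 0)
  M3 = (-0.0640, -0.0640, 0)
Detected image corners:
  c0 = (61.672834, 438.639588) px
  c1 = (211.240572, 387.345629) px
  c2 = (166.909066, 252.705242) px
  c3 = (8.009788, 300.014471) px
Planar DLT: solve 8×8 A·h = b for H (H[2,2]=1):
  H  [+1244.12838 +422.16473 +114.28522]
  H  [-262.32965 +1190.87043 +345.68254]
  H  [+0.35743 +0.35913 +1.00000]
B = K⁻¹H; ‖b₁‖=1.594390, ‖b₂‖=1.594390; λ = 2/(‖b₁‖+‖b₂‖) = 0.627199, sign → tz>0 ⇒ λ=+0.627199
r₁ = λ·B[:,0] = (+0.92718,-0.30014,+0.22418); r₂ = λ·B[:,1] = (+0.25034,+0.94159,+0.22525)
r₃ = r₁×r₂ = (-0.27869,-0.15272,+0.94816); SVD([r₁ r₂ r₃]) → R = UVᵀ:
  R  [+0.92718 +0.25034 -0.27869]
  R  [-0.30014 +0.94159 -0.15272]
  R  [+0.22418 +0.22525 +0.94816]
t = (-0.17619, +0.08306, +0.62720) m
tr R = 2.816931; θ = arccos((tr R − 1)/2) = 0.431199 rad = 24.706°
axis k = ((R−Rᵀ)₃₂, (R−Rᵀ)₁₃, (R−Rᵀ)₂₁) / (2 sinθ) = (+0.452156, -0.601573, -0.658532)
rvec = θ·k = (+0.194969, -0.259398, -0.283958)

rvec=(0.1950, -0.2594, -0.2840) tvec=(-0.1762, 0.0831, 0.6272)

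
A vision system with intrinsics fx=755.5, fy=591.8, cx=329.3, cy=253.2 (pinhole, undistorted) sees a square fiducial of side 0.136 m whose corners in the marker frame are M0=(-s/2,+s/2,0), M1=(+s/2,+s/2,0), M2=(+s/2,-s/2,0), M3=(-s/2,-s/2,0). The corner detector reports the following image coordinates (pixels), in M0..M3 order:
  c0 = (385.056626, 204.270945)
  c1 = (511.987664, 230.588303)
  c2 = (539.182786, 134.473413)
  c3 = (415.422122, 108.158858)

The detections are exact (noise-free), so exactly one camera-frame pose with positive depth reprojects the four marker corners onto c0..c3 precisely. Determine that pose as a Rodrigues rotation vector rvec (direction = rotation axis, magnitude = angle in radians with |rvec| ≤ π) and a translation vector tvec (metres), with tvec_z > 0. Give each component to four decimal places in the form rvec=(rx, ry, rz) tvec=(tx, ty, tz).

Intrinsics K: fx=755.5, fy=591.8, cx=329.3, cy=253.2
Marker side s = 0.136 m; corners in marker frame (Z=0):
  M0 = (-0.0680, +0.0680, 0)
  M1 = (+0.0680, +0.0680, 0)
  M2 = (+0.0680, -0.0680, 0)
  M3 = (-0.0680, -0.0680, 0)
Detected image corners:
  c0 = (385.056626, 204.270945) px
  c1 = (511.987664, 230.588303) px
  c2 = (539.182786, 134.473413) px
  c3 = (415.422122, 108.158858) px
Planar DLT: solve 8×8 A·h = b for H (H[2,2]=1):
  H  [+943.60625 -292.60291 +463.28688]
  H  [+201.57988 +677.07253 +168.84361]
  H  [+0.04771 -0.17502 +1.00000]
B = K⁻¹H; ‖b₁‖=1.270141, ‖b₂‖=1.270141; λ = 2/(‖b₁‖+‖b₂‖) = 0.787314, sign → tz>0 ⇒ λ=+0.787314
r₁ = λ·B[:,0] = (+0.96697,+0.25211,+0.03756); r₂ = λ·B[:,1] = (-0.24486,+0.95972,-0.13780)
r₃ = r₁×r₂ = (-0.07079,+0.12405,+0.98975); SVD([r₁ r₂ r₃]) → R = UVᵀ:
  R  [+0.96697 -0.24486 -0.07079]
  R  [+0.25211 +0.95972 +0.12405]
  R  [+0.03756 -0.13780 +0.98975]
t = (+0.13963, -0.11223, +0.78731) m
tr R = 2.916434; θ = arccos((tr R − 1)/2) = 0.290094 rad = 16.621°
axis k = ((R−Rᵀ)₃₂, (R−Rᵀ)₁₃, (R−Rᵀ)₂₁) / (2 sinθ) = (-0.457710, -0.189392, +0.868696)
rvec = θ·k = (-0.132779, -0.054941, +0.252004)

rvec=(-0.1328, -0.0549, 0.2520) tvec=(0.1396, -0.1122, 0.7873)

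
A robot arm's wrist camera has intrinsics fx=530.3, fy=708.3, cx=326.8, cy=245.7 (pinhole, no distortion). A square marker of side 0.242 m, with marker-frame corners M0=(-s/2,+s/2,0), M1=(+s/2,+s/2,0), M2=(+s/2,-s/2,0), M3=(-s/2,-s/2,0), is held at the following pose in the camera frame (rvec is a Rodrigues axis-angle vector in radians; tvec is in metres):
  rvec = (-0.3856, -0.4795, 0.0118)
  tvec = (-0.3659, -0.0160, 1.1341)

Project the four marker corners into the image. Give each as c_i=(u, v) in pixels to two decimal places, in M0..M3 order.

c0=(89.30, 303.21) c1=(211.44, 312.84) c2=(211.53, 178.97) c3=(98.97, 157.19)

Intrinsics K: fx=530.3, fy=708.3, cx=326.8, cy=245.7
Marker side s = 0.242 m; corners in marker frame (Z=0):
  M0 = (-0.1210, +0.1210, 0)
  M1 = (+0.1210, +0.1210, 0)
  M2 = (+0.1210, -0.1210, 0)
  M3 = (-0.1210, -0.1210, 0)
rvec = (-0.3856, -0.4795, 0.0118), |rvec| = θ = 0.61542 rad = 35.261°
Rodrigues: sinθ=0.57730, 1−cosθ=0.18347; R = I + sinθ·[k]× + (1−cosθ)·[k]×²:
    [+0.88856 +0.07850 -0.45200]
    [+0.10064 +0.92791 +0.35898]
    [+0.44760 -0.36446 +0.81660]
t = (-0.3659, -0.0160, 1.1341) m
M0: Pc = R·M0+t = (-0.46392, +0.08410, +1.03584); u = 530.3·(-0.46392)/1.03584 + 326.8 = 89.2973, v = 708.3·(+0.08410)/1.03584 + 245.7 = 303.2067
M1: Pc = R·M1+t = (-0.24889, +0.10845, +1.14416); u = 530.3·(-0.24889)/1.14416 + 326.8 = 211.4450, v = 708.3·(+0.10845)/1.14416 + 245.7 = 312.8389
M2: Pc = R·M2+t = (-0.26788, -0.11610, +1.23236); u = 530.3·(-0.26788)/1.23236 + 326.8 = 211.5264, v = 708.3·(-0.11610)/1.23236 + 245.7 = 178.9715
M3: Pc = R·M3+t = (-0.48291, -0.14045, +1.12404); u = 530.3·(-0.48291)/1.12404 + 326.8 = 98.9710, v = 708.3·(-0.14045)/1.12404 + 245.7 = 157.1950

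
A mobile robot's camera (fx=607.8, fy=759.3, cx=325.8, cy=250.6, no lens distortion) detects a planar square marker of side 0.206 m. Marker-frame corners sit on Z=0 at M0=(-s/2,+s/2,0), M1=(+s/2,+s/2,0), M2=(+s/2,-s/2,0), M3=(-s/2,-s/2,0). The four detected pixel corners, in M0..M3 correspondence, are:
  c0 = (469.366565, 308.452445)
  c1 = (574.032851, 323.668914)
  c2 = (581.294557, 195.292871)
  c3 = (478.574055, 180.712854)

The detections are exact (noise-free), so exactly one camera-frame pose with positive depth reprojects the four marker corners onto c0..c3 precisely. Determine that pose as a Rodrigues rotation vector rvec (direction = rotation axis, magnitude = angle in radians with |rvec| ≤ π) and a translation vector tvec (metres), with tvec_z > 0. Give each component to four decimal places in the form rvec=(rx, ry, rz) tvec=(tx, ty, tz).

Intrinsics K: fx=607.8, fy=759.3, cx=325.8, cy=250.6
Marker side s = 0.206 m; corners in marker frame (Z=0):
  M0 = (-0.1030, +0.1030, 0)
  M1 = (+0.1030, +0.1030, 0)
  M2 = (+0.1030, -0.1030, 0)
  M3 = (-0.1030, -0.1030, 0)
Detected image corners:
  c0 = (469.366565, 308.452445) px
  c1 = (574.032851, 323.668914) px
  c2 = (581.294557, 195.292871) px
  c3 = (478.574055, 180.712854) px
Planar DLT: solve 8×8 A·h = b for H (H[2,2]=1):
  H  [+496.27259 -88.43734 +525.78450]
  H  [+68.92842 +598.41159 +251.41372]
  H  [-0.01340 -0.09216 +1.00000]
B = K⁻¹H; ‖b₁‖=0.829284, ‖b₂‖=0.829284; λ = 2/(‖b₁‖+‖b₂‖) = 1.205860, sign → tz>0 ⇒ λ=+1.205860
r₁ = λ·B[:,0] = (+0.99326,+0.11480,-0.01616); r₂ = λ·B[:,1] = (-0.11589,+0.98703,-0.11113)
r₃ = r₁×r₂ = (+0.00320,+0.11225,+0.99367); SVD([r₁ r₂ r₃]) → R = UVᵀ:
  R  [+0.99326 -0.11589 +0.00320]
  R  [+0.11480 +0.98703 +0.11225]
  R  [-0.01616 -0.11113 +0.99367]
t = (+0.39676, +0.00129, +1.20586) m
tr R = 2.973958; θ = arccos((tr R − 1)/2) = 0.161552 rad = 9.256°
axis k = ((R−Rᵀ)₃₂, (R−Rᵀ)₁₃, (R−Rᵀ)₂₁) / (2 sinθ) = (-0.694366, +0.060186, +0.717101)
rvec = θ·k = (-0.112176, +0.009723, +0.115849)

rvec=(-0.1122, 0.0097, 0.1158) tvec=(0.3968, 0.0013, 1.2059)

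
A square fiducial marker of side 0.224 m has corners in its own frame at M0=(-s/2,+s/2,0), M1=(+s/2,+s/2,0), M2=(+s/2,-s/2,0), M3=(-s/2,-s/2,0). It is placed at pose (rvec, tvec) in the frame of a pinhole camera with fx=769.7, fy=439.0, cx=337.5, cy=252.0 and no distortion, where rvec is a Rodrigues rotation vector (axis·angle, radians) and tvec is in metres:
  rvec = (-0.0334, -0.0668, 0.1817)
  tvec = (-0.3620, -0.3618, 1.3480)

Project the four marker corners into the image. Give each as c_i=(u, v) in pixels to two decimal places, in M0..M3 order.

c0=(54.15, 162.64) c1=(182.39, 176.80) c2=(206.15, 106.19) c3=(79.00, 91.37)

Intrinsics K: fx=769.7, fy=439.0, cx=337.5, cy=252.0
Marker side s = 0.224 m; corners in marker frame (Z=0):
  M0 = (-0.1120, +0.1120, 0)
  M1 = (+0.1120, +0.1120, 0)
  M2 = (+0.1120, -0.1120, 0)
  M3 = (-0.1120, -0.1120, 0)
rvec = (-0.0334, -0.0668, 0.1817), |rvec| = θ = 0.19645 rad = 11.256°
Rodrigues: sinθ=0.19519, 1−cosθ=0.01923; R = I + sinθ·[k]× + (1−cosθ)·[k]×²:
    [+0.98132 -0.17942 -0.06940]
    [+0.18165 +0.98299 +0.02714]
    [+0.06335 -0.03923 +0.99722]
t = (-0.3620, -0.3618, 1.3480) m
M0: Pc = R·M0+t = (-0.49200, -0.27205, +1.33651); u = 769.7·(-0.49200)/1.33651 + 337.5 = 54.1541, v = 439.0·(-0.27205)/1.33651 + 252.0 = 162.6407
M1: Pc = R·M1+t = (-0.27219, -0.23136, +1.35070); u = 769.7·(-0.27219)/1.35070 + 337.5 = 182.3935, v = 439.0·(-0.23136)/1.35070 + 252.0 = 176.8039
M2: Pc = R·M2+t = (-0.23200, -0.45155, +1.35949); u = 769.7·(-0.23200)/1.35949 + 337.5 = 206.1507, v = 439.0·(-0.45155)/1.35949 + 252.0 = 106.1874
M3: Pc = R·M3+t = (-0.45181, -0.49224, +1.34530); u = 769.7·(-0.45181)/1.34530 + 337.5 = 78.9997, v = 439.0·(-0.49224)/1.34530 + 252.0 = 91.3718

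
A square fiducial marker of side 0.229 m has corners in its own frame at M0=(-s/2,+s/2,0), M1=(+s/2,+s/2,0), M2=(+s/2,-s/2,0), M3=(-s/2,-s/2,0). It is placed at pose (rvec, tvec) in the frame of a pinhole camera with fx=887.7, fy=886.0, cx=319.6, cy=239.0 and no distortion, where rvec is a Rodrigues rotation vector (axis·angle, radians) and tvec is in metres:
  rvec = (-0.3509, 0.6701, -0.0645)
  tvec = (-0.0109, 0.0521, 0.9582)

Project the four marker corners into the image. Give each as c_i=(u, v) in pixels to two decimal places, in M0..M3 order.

Intrinsics K: fx=887.7, fy=886.0, cx=319.6, cy=239.0
Marker side s = 0.229 m; corners in marker frame (Z=0):
  M0 = (-0.1145, +0.1145, 0)
  M1 = (+0.1145, +0.1145, 0)
  M2 = (+0.1145, -0.1145, 0)
  M3 = (-0.1145, -0.1145, 0)
rvec = (-0.3509, 0.6701, -0.0645), |rvec| = θ = 0.75916 rad = 43.497°
Rodrigues: sinθ=0.68831, 1−cosθ=0.27459; R = I + sinθ·[k]× + (1−cosθ)·[k]×²:
    [+0.78408 -0.05355 +0.61835]
    [-0.17051 +0.93935 +0.29756]
    [-0.59678 -0.33875 +0.72740]
t = (-0.0109, 0.0521, 0.9582) m
M0: Pc = R·M0+t = (-0.10681, +0.17918, +0.98775); u = 887.7·(-0.10681)/0.98775 + 319.6 = 223.6098, v = 886.0·(+0.17918)/0.98775 + 239.0 = 399.7226
M1: Pc = R·M1+t = (+0.07275, +0.14013, +0.85108); u = 887.7·(+0.07275)/0.85108 + 319.6 = 395.4755, v = 886.0·(+0.14013)/0.85108 + 239.0 = 384.8817
M2: Pc = R·M2+t = (+0.08501, -0.07498, +0.92865); u = 887.7·(+0.08501)/0.92865 + 319.6 = 400.8594, v = 886.0·(-0.07498)/0.92865 + 239.0 = 167.4646
M3: Pc = R·M3+t = (-0.09455, -0.03593, +1.06532); u = 887.7·(-0.09455)/1.06532 + 319.6 = 240.8177, v = 886.0·(-0.03593)/1.06532 + 239.0 = 209.1158

c0=(223.61, 399.72) c1=(395.48, 384.88) c2=(400.86, 167.46) c3=(240.82, 209.12)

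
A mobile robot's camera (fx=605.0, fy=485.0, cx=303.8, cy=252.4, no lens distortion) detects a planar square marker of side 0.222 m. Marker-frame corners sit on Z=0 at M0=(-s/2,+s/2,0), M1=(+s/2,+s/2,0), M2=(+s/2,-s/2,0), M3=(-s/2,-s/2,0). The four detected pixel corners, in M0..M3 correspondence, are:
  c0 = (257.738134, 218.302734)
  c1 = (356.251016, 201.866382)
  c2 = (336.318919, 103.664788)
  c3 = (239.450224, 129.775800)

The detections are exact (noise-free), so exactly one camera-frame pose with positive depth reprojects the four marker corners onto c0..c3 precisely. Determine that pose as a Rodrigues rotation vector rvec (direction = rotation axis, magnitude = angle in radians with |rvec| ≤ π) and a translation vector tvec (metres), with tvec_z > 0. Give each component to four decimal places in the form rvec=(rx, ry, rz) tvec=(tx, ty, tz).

Intrinsics K: fx=605.0, fy=485.0, cx=303.8, cy=252.4
Marker side s = 0.222 m; corners in marker frame (Z=0):
  M0 = (-0.1110, +0.1110, 0)
  M1 = (+0.1110, +0.1110, 0)
  M2 = (+0.1110, -0.1110, 0)
  M3 = (-0.1110, -0.1110, 0)
Detected image corners:
  c0 = (257.738134, 218.302734) px
  c1 = (356.251016, 201.866382) px
  c2 = (336.318919, 103.664788) px
  c3 = (239.450224, 129.775800) px
Planar DLT: solve 8×8 A·h = b for H (H[2,2]=1):
  H  [+302.22444 +90.30276 +294.94289]
  H  [-171.51042 +421.86283 +164.02641]
  H  [-0.46339 +0.01483 +1.00000]
B = K⁻¹H; ‖b₁‖=0.873812, ‖b₂‖=0.873812; λ = 2/(‖b₁‖+‖b₂‖) = 1.144410, sign → tz>0 ⇒ λ=+1.144410
r₁ = λ·B[:,0] = (+0.83798,-0.12872,-0.53031); r₂ = λ·B[:,1] = (+0.16229,+0.98660,+0.01698)
r₃ = r₁×r₂ = (+0.52101,-0.10029,+0.84764); SVD([r₁ r₂ r₃]) → R = UVᵀ:
  R  [+0.83798 +0.16229 +0.52101]
  R  [-0.12872 +0.98660 -0.10029]
  R  [-0.53031 +0.01698 +0.84764]
t = (-0.01675, -0.20853, +1.14441) m
tr R = 2.672210; θ = arccos((tr R − 1)/2) = 0.580653 rad = 33.269°
axis k = ((R−Rᵀ)₃₂, (R−Rᵀ)₁₃, (R−Rᵀ)₂₁) / (2 sinθ) = (+0.106883, +0.958239, -0.265244)
rvec = θ·k = (+0.062062, +0.556404, -0.154015)

rvec=(0.0621, 0.5564, -0.1540) tvec=(-0.0168, -0.2085, 1.1444)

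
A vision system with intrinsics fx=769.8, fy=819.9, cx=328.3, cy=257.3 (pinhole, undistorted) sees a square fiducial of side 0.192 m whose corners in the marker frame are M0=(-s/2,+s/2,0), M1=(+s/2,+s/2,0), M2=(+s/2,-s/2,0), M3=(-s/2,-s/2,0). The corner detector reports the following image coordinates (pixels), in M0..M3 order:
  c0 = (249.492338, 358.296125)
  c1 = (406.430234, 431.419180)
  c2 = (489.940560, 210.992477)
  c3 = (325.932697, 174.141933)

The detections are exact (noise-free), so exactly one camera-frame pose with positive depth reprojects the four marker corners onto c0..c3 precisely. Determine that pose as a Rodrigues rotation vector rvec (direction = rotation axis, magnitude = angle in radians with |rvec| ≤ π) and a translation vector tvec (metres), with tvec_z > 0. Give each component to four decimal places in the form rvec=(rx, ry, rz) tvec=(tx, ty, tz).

Intrinsics K: fx=769.8, fy=819.9, cx=328.3, cy=257.3
Marker side s = 0.192 m; corners in marker frame (Z=0):
  M0 = (-0.0960, +0.0960, 0)
  M1 = (+0.0960, +0.0960, 0)
  M2 = (+0.0960, -0.0960, 0)
  M3 = (-0.0960, -0.0960, 0)
Detected image corners:
  c0 = (249.492338, 358.296125) px
  c1 = (406.430234, 431.419180) px
  c2 = (489.940560, 210.992477) px
  c3 = (325.932697, 174.141933) px
Planar DLT: solve 8×8 A·h = b for H (H[2,2]=1):
  H  [+513.32039 -491.45269 +361.98827]
  H  [+26.79801 +984.60177 +289.37874]
  H  [-0.87741 -0.20781 +1.00000]
B = K⁻¹H; ‖b₁‖=1.395871, ‖b₂‖=1.395871; λ = 2/(‖b₁‖+‖b₂‖) = 0.716399, sign → tz>0 ⇒ λ=+0.716399
r₁ = λ·B[:,0] = (+0.74578,+0.22067,-0.62858); r₂ = λ·B[:,1] = (-0.39387,+0.90703,-0.14888)
r₃ = r₁×r₂ = (+0.53729,+0.35861,+0.76336); SVD([r₁ r₂ r₃]) → R = UVᵀ:
  R  [+0.74578 -0.39387 +0.53729]
  R  [+0.22067 +0.90703 +0.35861]
  R  [-0.62858 -0.14888 +0.76336]
t = (+0.03135, +0.02803, +0.71640) m
tr R = 2.416178; θ = arccos((tr R − 1)/2) = 0.784008 rad = 44.920°
axis k = ((R−Rᵀ)₃₂, (R−Rᵀ)₁₃, (R−Rᵀ)₂₁) / (2 sinθ) = (-0.359346, +0.825538, +0.435152)
rvec = θ·k = (-0.281731, +0.647228, +0.341163)

rvec=(-0.2817, 0.6472, 0.3412) tvec=(0.0314, 0.0280, 0.7164)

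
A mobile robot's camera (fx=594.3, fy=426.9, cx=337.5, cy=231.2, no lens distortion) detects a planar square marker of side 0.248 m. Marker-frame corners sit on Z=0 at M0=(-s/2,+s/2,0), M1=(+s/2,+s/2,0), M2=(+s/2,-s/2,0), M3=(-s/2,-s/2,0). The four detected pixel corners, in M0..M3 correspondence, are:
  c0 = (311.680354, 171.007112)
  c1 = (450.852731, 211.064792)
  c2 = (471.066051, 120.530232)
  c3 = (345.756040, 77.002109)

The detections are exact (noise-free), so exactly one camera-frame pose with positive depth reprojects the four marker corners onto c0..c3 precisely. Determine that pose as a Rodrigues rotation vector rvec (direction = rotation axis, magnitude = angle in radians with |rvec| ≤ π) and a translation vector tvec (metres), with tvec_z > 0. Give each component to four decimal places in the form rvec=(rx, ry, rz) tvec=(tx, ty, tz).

Intrinsics K: fx=594.3, fy=426.9, cx=337.5, cy=231.2
Marker side s = 0.248 m; corners in marker frame (Z=0):
  M0 = (-0.1240, +0.1240, 0)
  M1 = (+0.1240, +0.1240, 0)
  M2 = (+0.1240, -0.1240, 0)
  M3 = (-0.1240, -0.1240, 0)
Detected image corners:
  c0 = (311.680354, 171.007112) px
  c1 = (450.852731, 211.064792) px
  c2 = (471.066051, 120.530232) px
  c3 = (345.756040, 77.002109) px
Planar DLT: solve 8×8 A·h = b for H (H[2,2]=1):
  H  [+655.93964 -249.81621 +398.01559]
  H  [+214.31894 +319.87258 +143.66505]
  H  [+0.31393 -0.35825 +1.00000]
B = K⁻¹H; ‖b₁‖=1.032098, ‖b₂‖=1.032098; λ = 2/(‖b₁‖+‖b₂‖) = 0.968900, sign → tz>0 ⇒ λ=+0.968900
r₁ = λ·B[:,0] = (+0.89666,+0.32169,+0.30416); r₂ = λ·B[:,1] = (-0.21016,+0.91397,-0.34711)
r₃ = r₁×r₂ = (-0.38966,+0.24731,+0.88713); SVD([r₁ r₂ r₃]) → R = UVᵀ:
  R  [+0.89666 -0.21016 -0.38966]
  R  [+0.32169 +0.91397 +0.24731]
  R  [+0.30416 -0.34711 +0.88713]
t = (+0.09866, -0.19867, +0.96890) m
tr R = 2.697764; θ = arccos((tr R − 1)/2) = 0.556929 rad = 31.910°
axis k = ((R−Rᵀ)₃₂, (R−Rᵀ)₁₃, (R−Rᵀ)₂₁) / (2 sinθ) = (-0.562279, -0.656307, +0.503095)
rvec = θ·k = (-0.313150, -0.365516, +0.280188)

rvec=(-0.3131, -0.3655, 0.2802) tvec=(0.0987, -0.1987, 0.9689)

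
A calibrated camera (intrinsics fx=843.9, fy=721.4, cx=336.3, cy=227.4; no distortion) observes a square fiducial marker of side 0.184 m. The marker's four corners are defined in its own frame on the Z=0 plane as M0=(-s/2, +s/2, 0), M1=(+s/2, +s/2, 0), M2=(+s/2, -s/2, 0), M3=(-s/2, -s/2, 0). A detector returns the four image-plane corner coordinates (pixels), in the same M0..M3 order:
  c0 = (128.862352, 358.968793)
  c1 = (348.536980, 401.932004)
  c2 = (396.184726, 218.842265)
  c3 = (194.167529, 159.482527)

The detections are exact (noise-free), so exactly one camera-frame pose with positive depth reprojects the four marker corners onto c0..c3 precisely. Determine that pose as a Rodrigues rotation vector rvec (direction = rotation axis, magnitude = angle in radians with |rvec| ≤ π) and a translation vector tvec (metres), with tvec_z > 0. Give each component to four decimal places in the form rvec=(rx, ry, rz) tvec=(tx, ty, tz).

Intrinsics K: fx=843.9, fy=721.4, cx=336.3, cy=227.4
Marker side s = 0.184 m; corners in marker frame (Z=0):
  M0 = (-0.0920, +0.0920, 0)
  M1 = (+0.0920, +0.0920, 0)
  M2 = (+0.0920, -0.0920, 0)
  M3 = (-0.0920, -0.0920, 0)
Detected image corners:
  c0 = (128.862352, 358.968793) px
  c1 = (348.536980, 401.932004) px
  c2 = (396.184726, 218.842265) px
  c3 = (194.167529, 159.482527) px
Planar DLT: solve 8×8 A·h = b for H (H[2,2]=1):
  H  [+1290.90303 -386.80681 +273.05668]
  H  [+435.47461 +949.56286 +283.38421]
  H  [+0.54830 -0.30827 +1.00000]
B = K⁻¹H; ‖b₁‖=1.485074, ‖b₂‖=1.485074; λ = 2/(‖b₁‖+‖b₂‖) = 0.673367, sign → tz>0 ⇒ λ=+0.673367
r₁ = λ·B[:,0] = (+0.88291,+0.29010,+0.36921); r₂ = λ·B[:,1] = (-0.22592,+0.95177,-0.20758)
r₃ = r₁×r₂ = (-0.41162,+0.09986,+0.90587); SVD([r₁ r₂ r₃]) → R = UVᵀ:
  R  [+0.88291 -0.22592 -0.41162]
  R  [+0.29010 +0.95177 +0.09986]
  R  [+0.36921 -0.20758 +0.90587]
t = (-0.05046, +0.05226, +0.67337) m
tr R = 2.740549; θ = arccos((tr R − 1)/2) = 0.515037 rad = 29.509°
axis k = ((R−Rᵀ)₃₂, (R−Rᵀ)₁₃, (R−Rᵀ)₂₁) / (2 sinθ) = (-0.312085, -0.792611, +0.523804)
rvec = θ·k = (-0.160735, -0.408224, +0.269778)

rvec=(-0.1607, -0.4082, 0.2698) tvec=(-0.0505, 0.0523, 0.6734)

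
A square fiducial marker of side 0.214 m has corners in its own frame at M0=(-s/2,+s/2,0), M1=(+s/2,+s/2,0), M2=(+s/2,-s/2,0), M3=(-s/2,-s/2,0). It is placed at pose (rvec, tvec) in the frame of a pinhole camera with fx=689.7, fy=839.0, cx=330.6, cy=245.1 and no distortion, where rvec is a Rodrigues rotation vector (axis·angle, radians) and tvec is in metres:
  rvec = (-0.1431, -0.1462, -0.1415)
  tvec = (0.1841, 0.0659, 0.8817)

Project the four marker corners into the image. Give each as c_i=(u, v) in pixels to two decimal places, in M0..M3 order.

Intrinsics K: fx=689.7, fy=839.0, cx=330.6, cy=245.1
Marker side s = 0.214 m; corners in marker frame (Z=0):
  M0 = (-0.1070, +0.1070, 0)
  M1 = (+0.1070, +0.1070, 0)
  M2 = (+0.1070, -0.1070, 0)
  M3 = (-0.1070, -0.1070, 0)
rvec = (-0.1431, -0.1462, -0.1415), |rvec| = θ = 0.24875 rad = 14.252°
Rodrigues: sinθ=0.24619, 1−cosθ=0.03078; R = I + sinθ·[k]× + (1−cosθ)·[k]×²:
    [+0.97941 +0.15045 -0.13462]
    [-0.12964 +0.97985 +0.15192]
    [+0.15477 -0.13134 +0.97918]
t = (0.1841, 0.0659, 0.8817) m
M0: Pc = R·M0+t = (+0.09540, +0.18462, +0.85109); u = 689.7·(+0.09540)/0.85109 + 330.6 = 407.9112, v = 839.0·(+0.18462)/0.85109 + 245.1 = 427.0940
M1: Pc = R·M1+t = (+0.30500, +0.15687, +0.88421); u = 689.7·(+0.30500)/0.88421 + 330.6 = 568.5025, v = 839.0·(+0.15687)/0.88421 + 245.1 = 393.9526
M2: Pc = R·M2+t = (+0.27280, -0.05282, +0.91231); u = 689.7·(+0.27280)/0.91231 + 330.6 = 536.8328, v = 839.0·(-0.05282)/0.91231 + 245.1 = 196.5285
M3: Pc = R·M3+t = (+0.06320, -0.02507, +0.87919); u = 689.7·(+0.06320)/0.87919 + 330.6 = 380.1824, v = 839.0·(-0.02507)/0.87919 + 245.1 = 221.1731

c0=(407.91, 427.09) c1=(568.50, 393.95) c2=(536.83, 196.53) c3=(380.18, 221.17)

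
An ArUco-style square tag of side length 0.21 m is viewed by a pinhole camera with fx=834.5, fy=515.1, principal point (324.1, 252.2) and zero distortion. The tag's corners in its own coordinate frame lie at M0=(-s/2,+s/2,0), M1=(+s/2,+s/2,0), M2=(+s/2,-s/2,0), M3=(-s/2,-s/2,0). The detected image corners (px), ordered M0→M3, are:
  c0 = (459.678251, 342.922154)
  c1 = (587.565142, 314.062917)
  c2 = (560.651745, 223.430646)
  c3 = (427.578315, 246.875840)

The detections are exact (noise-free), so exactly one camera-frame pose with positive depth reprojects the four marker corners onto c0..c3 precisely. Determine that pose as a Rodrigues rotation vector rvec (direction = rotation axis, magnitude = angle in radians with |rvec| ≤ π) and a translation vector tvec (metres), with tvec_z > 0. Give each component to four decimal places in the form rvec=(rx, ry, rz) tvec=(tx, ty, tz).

Intrinsics K: fx=834.5, fy=515.1, cx=324.1, cy=252.2
Marker side s = 0.21 m; corners in marker frame (Z=0):
  M0 = (-0.1050, +0.1050, 0)
  M1 = (+0.1050, +0.1050, 0)
  M2 = (+0.1050, -0.1050, 0)
  M3 = (-0.1050, -0.1050, 0)
Detected image corners:
  c0 = (459.678251, 342.922154) px
  c1 = (587.565142, 314.062917) px
  c2 = (560.651745, 223.430646) px
  c3 = (427.578315, 246.875840) px
Planar DLT: solve 8×8 A·h = b for H (H[2,2]=1):
  H  [+778.73803 +200.79694 +511.17412]
  H  [-37.43626 +477.66551 +281.98221]
  H  [+0.30963 +0.11927 +1.00000]
B = K⁻¹H; ‖b₁‖=0.898342, ‖b₂‖=0.898342; λ = 2/(‖b₁‖+‖b₂‖) = 1.113161, sign → tz>0 ⇒ λ=+1.113161
r₁ = λ·B[:,0] = (+0.90492,-0.24965,+0.34466); r₂ = λ·B[:,1] = (+0.21629,+0.96726,+0.13276)
r₃ = r₁×r₂ = (-0.36652,-0.04559,+0.92929); SVD([r₁ r₂ r₃]) → R = UVᵀ:
  R  [+0.90492 +0.21629 -0.36652]
  R  [-0.24965 +0.96726 -0.04559]
  R  [+0.34466 +0.13276 +0.92929]
t = (+0.24954, +0.06436, +1.11316) m
tr R = 2.801472; θ = arccos((tr R − 1)/2) = 0.449335 rad = 25.745°
axis k = ((R−Rᵀ)₃₂, (R−Rᵀ)₁₃, (R−Rᵀ)₂₁) / (2 sinθ) = (+0.205304, -0.818648, -0.536345)
rvec = θ·k = (+0.092250, -0.367847, -0.240998)

rvec=(0.0923, -0.3678, -0.2410) tvec=(0.2495, 0.0644, 1.1132)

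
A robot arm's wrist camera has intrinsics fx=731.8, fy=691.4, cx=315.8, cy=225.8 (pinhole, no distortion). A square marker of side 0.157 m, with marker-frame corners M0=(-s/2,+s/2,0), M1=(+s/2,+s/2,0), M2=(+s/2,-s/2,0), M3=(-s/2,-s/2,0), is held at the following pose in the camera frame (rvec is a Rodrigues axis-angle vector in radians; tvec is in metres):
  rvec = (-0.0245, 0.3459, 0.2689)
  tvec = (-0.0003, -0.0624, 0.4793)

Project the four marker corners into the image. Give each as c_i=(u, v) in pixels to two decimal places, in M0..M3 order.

c0=(182.94, 216.50) c1=(396.34, 276.60) c2=(464.34, 44.95) c3=(242.32, 8.83)

Intrinsics K: fx=731.8, fy=691.4, cx=315.8, cy=225.8
Marker side s = 0.157 m; corners in marker frame (Z=0):
  M0 = (-0.0785, +0.0785, 0)
  M1 = (+0.0785, +0.0785, 0)
  M2 = (+0.0785, -0.0785, 0)
  M3 = (-0.0785, -0.0785, 0)
rvec = (-0.0245, 0.3459, 0.2689), |rvec| = θ = 0.43881 rad = 25.142°
Rodrigues: sinθ=0.42486, 1−cosθ=0.09474; R = I + sinθ·[k]× + (1−cosθ)·[k]×²:
    [+0.90555 -0.26452 +0.33166]
    [+0.25618 +0.96413 +0.06949]
    [-0.33815 +0.02204 +0.94084]
t = (-0.0003, -0.0624, 0.4793) m
M0: Pc = R·M0+t = (-0.09215, -0.00683, +0.50757); u = 731.8·(-0.09215)/0.50757 + 315.8 = 182.9407, v = 691.4·(-0.00683)/0.50757 + 225.8 = 216.5013
M1: Pc = R·M1+t = (+0.05002, +0.03339, +0.45449); u = 731.8·(+0.05002)/0.45449 + 315.8 = 396.3422, v = 691.4·(+0.03339)/0.45449 + 225.8 = 276.6022
M2: Pc = R·M2+t = (+0.09155, -0.11797, +0.45103); u = 731.8·(+0.09155)/0.45103 + 315.8 = 464.3439, v = 691.4·(-0.11797)/0.45103 + 225.8 = 44.9520
M3: Pc = R·M3+t = (-0.05062, -0.15819, +0.50411); u = 731.8·(-0.05062)/0.50411 + 315.8 = 242.3159, v = 691.4·(-0.15819)/0.50411 + 225.8 = 8.8340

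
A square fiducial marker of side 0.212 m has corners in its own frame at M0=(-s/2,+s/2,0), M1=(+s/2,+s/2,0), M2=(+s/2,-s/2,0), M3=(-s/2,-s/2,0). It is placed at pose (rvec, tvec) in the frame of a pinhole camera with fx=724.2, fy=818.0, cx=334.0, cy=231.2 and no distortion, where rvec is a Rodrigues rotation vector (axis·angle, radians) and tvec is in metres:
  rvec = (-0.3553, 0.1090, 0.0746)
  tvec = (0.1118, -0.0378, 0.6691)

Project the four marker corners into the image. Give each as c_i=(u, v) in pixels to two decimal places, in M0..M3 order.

Intrinsics K: fx=724.2, fy=818.0, cx=334.0, cy=231.2
Marker side s = 0.212 m; corners in marker frame (Z=0):
  M0 = (-0.1060, +0.1060, 0)
  M1 = (+0.1060, +0.1060, 0)
  M2 = (+0.1060, -0.1060, 0)
  M3 = (-0.1060, -0.1060, 0)
rvec = (-0.3553, 0.1090, 0.0746), |rvec| = θ = 0.37906 rad = 21.718°
Rodrigues: sinθ=0.37004, 1−cosθ=0.07099; R = I + sinθ·[k]× + (1−cosθ)·[k]×²:
    [+0.99138 -0.09196 +0.09331]
    [+0.05369 +0.93488 +0.35087]
    [-0.11950 -0.34284 +0.93176]
t = (0.1118, -0.0378, 0.6691) m
M0: Pc = R·M0+t = (-0.00303, +0.05561, +0.64543); u = 724.2·(-0.00303)/0.64543 + 334.0 = 330.5956, v = 818.0·(+0.05561)/0.64543 + 231.2 = 301.6741
M1: Pc = R·M1+t = (+0.20714, +0.06699, +0.62009); u = 724.2·(+0.20714)/0.62009 + 334.0 = 575.9154, v = 818.0·(+0.06699)/0.62009 + 231.2 = 319.5693
M2: Pc = R·M2+t = (+0.22663, -0.13121, +0.69277); u = 724.2·(+0.22663)/0.69277 + 334.0 = 570.9150, v = 818.0·(-0.13121)/0.69277 + 231.2 = 76.2768
M3: Pc = R·M3+t = (+0.01646, -0.14259, +0.71811); u = 724.2·(+0.01646)/0.71811 + 334.0 = 350.6010, v = 818.0·(-0.14259)/0.71811 + 231.2 = 68.7760

c0=(330.60, 301.67) c1=(575.92, 319.57) c2=(570.92, 76.28) c3=(350.60, 68.78)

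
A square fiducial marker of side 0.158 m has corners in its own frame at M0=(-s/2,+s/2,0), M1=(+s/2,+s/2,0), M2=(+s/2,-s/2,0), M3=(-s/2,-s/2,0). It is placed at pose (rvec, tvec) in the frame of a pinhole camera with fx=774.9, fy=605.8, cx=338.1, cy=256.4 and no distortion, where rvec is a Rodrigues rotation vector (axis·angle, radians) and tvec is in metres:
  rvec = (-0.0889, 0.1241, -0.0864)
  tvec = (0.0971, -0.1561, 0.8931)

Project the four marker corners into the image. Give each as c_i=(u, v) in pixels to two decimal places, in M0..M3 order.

Intrinsics K: fx=774.9, fy=605.8, cx=338.1, cy=256.4
Marker side s = 0.158 m; corners in marker frame (Z=0):
  M0 = (-0.0790, +0.0790, 0)
  M1 = (+0.0790, +0.0790, 0)
  M2 = (+0.0790, -0.0790, 0)
  M3 = (-0.0790, -0.0790, 0)
rvec = (-0.0889, 0.1241, -0.0864), |rvec| = θ = 0.17541 rad = 10.050°
Rodrigues: sinθ=0.17451, 1−cosθ=0.01535; R = I + sinθ·[k]× + (1−cosθ)·[k]×²:
    [+0.98860 +0.08046 +0.12730]
    [-0.09146 +0.99234 +0.08310]
    [-0.11963 -0.09379 +0.98838]
t = (0.0971, -0.1561, 0.8931) m
M0: Pc = R·M0+t = (+0.02536, -0.07048, +0.89514); u = 774.9·(+0.02536)/0.89514 + 338.1 = 360.0508, v = 605.8·(-0.07048)/0.89514 + 256.4 = 208.7015
M1: Pc = R·M1+t = (+0.18156, -0.08493, +0.87624); u = 774.9·(+0.18156)/0.87624 + 338.1 = 498.6578, v = 605.8·(-0.08493)/0.87624 + 256.4 = 197.6819
M2: Pc = R·M2+t = (+0.16884, -0.24172, +0.89106); u = 774.9·(+0.16884)/0.89106 + 338.1 = 484.9327, v = 605.8·(-0.24172)/0.89106 + 256.4 = 92.0630
M3: Pc = R·M3+t = (+0.01264, -0.22727, +0.90996); u = 774.9·(+0.01264)/0.90996 + 338.1 = 348.8681, v = 605.8·(-0.22727)/0.90996 + 256.4 = 105.0971

c0=(360.05, 208.70) c1=(498.66, 197.68) c2=(484.93, 92.06) c3=(348.87, 105.10)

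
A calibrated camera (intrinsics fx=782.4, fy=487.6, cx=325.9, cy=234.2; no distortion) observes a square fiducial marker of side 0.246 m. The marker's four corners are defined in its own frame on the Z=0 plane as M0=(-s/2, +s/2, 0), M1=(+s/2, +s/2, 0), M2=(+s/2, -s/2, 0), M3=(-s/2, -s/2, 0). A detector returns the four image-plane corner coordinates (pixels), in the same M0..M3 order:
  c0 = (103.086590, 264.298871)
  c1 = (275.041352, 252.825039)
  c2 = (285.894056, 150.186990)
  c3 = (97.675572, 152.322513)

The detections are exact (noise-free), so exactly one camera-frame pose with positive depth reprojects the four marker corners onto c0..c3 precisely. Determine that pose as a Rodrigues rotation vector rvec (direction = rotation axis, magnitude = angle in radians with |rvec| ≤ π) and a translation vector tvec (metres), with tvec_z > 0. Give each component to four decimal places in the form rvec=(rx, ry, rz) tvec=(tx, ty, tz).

rvec=(0.4162, -0.4214, -0.0003) tvec=(-0.1767, -0.0582, 1.0523)

Intrinsics K: fx=782.4, fy=487.6, cx=325.9, cy=234.2
Marker side s = 0.246 m; corners in marker frame (Z=0):
  M0 = (-0.1230, +0.1230, 0)
  M1 = (+0.1230, +0.1230, 0)
  M2 = (+0.1230, -0.1230, 0)
  M3 = (-0.1230, -0.1230, 0)
Detected image corners:
  c0 = (103.086590, 264.298871) px
  c1 = (275.041352, 252.825039) px
  c2 = (285.894056, 150.186990) px
  c3 = (97.675572, 152.322513) px
Planar DLT: solve 8×8 A·h = b for H (H[2,2]=1):
  H  [+802.40935 +58.39883 +194.54181]
  H  [+48.80032 +511.72060 +207.21079]
  H  [+0.37740 +0.37282 +1.00000]
B = K⁻¹H; ‖b₁‖=0.950312, ‖b₂‖=0.950312; λ = 2/(‖b₁‖+‖b₂‖) = 1.052286, sign → tz>0 ⇒ λ=+1.052286
r₁ = λ·B[:,0] = (+0.91378,-0.08543,+0.39713); r₂ = λ·B[:,1] = (-0.08487,+0.91591,+0.39231)
r₃ = r₁×r₂ = (-0.39725,-0.39219,+0.82969); SVD([r₁ r₂ r₃]) → R = UVᵀ:
  R  [+0.91378 -0.08487 -0.39725]
  R  [-0.08543 +0.91591 -0.39219]
  R  [+0.39713 +0.39231 +0.82969]
t = (-0.17667, -0.05825, +1.05229) m
tr R = 2.659372; θ = arccos((tr R − 1)/2) = 0.592251 rad = 33.933°
axis k = ((R−Rᵀ)₃₂, (R−Rᵀ)₁₃, (R−Rᵀ)₂₁) / (2 sinθ) = (+0.702668, -0.711518, -0.000503)
rvec = θ·k = (+0.416156, -0.421397, -0.000298)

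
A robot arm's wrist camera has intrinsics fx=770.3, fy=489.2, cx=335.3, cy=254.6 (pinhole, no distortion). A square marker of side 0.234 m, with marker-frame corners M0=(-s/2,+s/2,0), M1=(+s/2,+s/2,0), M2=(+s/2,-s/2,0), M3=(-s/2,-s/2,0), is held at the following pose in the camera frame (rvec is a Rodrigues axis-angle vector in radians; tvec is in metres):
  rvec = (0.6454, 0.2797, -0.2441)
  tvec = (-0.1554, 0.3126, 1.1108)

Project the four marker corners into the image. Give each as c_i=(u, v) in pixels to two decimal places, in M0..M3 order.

Intrinsics K: fx=770.3, fy=489.2, cx=335.3, cy=254.6
Marker side s = 0.234 m; corners in marker frame (Z=0):
  M0 = (-0.1170, +0.1170, 0)
  M1 = (+0.1170, +0.1170, 0)
  M2 = (+0.1170, -0.1170, 0)
  M3 = (-0.1170, -0.1170, 0)
rvec = (0.6454, 0.2797, -0.2441), |rvec| = θ = 0.74455 rad = 42.660°
Rodrigues: sinθ=0.67764, 1−cosθ=0.26461; R = I + sinθ·[k]× + (1−cosθ)·[k]×²:
    [+0.93422 +0.30833 +0.17937]
    [-0.13600 +0.77273 -0.61999]
    [-0.32976 +0.55481 +0.76383]
t = (-0.1554, 0.3126, 1.1108) m
M0: Pc = R·M0+t = (-0.22863, +0.41892, +1.21430); u = 770.3·(-0.22863)/1.21430 + 335.3 = 190.2671, v = 489.2·(+0.41892)/1.21430 + 254.6 = 423.3699
M1: Pc = R·M1+t = (-0.01002, +0.38710, +1.13713); u = 770.3·(-0.01002)/1.13713 + 335.3 = 328.5110, v = 489.2·(+0.38710)/1.13713 + 254.6 = 421.1318
M2: Pc = R·M2+t = (-0.08217, +0.20628, +1.00730); u = 770.3·(-0.08217)/1.00730 + 335.3 = 272.4625, v = 489.2·(+0.20628)/1.00730 + 254.6 = 354.7796
M3: Pc = R·M3+t = (-0.30078, +0.23810, +1.08447); u = 770.3·(-0.30078)/1.08447 + 335.3 = 121.6571, v = 489.2·(+0.23810)/1.08447 + 254.6 = 362.0069

c0=(190.27, 423.37) c1=(328.51, 421.13) c2=(272.46, 354.78) c3=(121.66, 362.01)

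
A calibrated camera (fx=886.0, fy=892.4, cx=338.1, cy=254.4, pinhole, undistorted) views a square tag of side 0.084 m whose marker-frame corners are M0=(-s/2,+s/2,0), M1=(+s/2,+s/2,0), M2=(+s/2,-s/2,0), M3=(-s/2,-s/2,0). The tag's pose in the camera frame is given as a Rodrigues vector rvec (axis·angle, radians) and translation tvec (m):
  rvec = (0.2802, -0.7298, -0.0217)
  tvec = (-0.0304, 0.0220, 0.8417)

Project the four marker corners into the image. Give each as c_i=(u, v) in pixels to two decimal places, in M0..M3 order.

Intrinsics K: fx=886.0, fy=892.4, cx=338.1, cy=254.4
Marker side s = 0.084 m; corners in marker frame (Z=0):
  M0 = (-0.0420, +0.0420, 0)
  M1 = (+0.0420, +0.0420, 0)
  M2 = (+0.0420, -0.0420, 0)
  M3 = (-0.0420, -0.0420, 0)
rvec = (0.2802, -0.7298, -0.0217), |rvec| = θ = 0.78204 rad = 44.808°
Rodrigues: sinθ=0.70473, 1−cosθ=0.29052; R = I + sinθ·[k]× + (1−cosθ)·[k]×²:
    [+0.74677 -0.07758 -0.66054]
    [-0.11669 +0.96248 -0.24498]
    [+0.65476 +0.26002 +0.70970]
t = (-0.0304, 0.0220, 0.8417) m
M0: Pc = R·M0+t = (-0.06502, +0.06733, +0.82512); u = 886.0·(-0.06502)/0.82512 + 338.1 = 268.2795, v = 892.4·(+0.06733)/0.82512 + 254.4 = 327.2149
M1: Pc = R·M1+t = (-0.00229, +0.05752, +0.88012); u = 886.0·(-0.00229)/0.88012 + 338.1 = 335.7905, v = 892.4·(+0.05752)/0.88012 + 254.4 = 312.7256
M2: Pc = R·M2+t = (+0.00422, -0.02333, +0.85828); u = 886.0·(+0.00422)/0.85828 + 338.1 = 342.4593, v = 892.4·(-0.02333)/0.85828 + 254.4 = 230.1474
M3: Pc = R·M3+t = (-0.05851, -0.01352, +0.80328); u = 886.0·(-0.05851)/0.80328 + 338.1 = 273.5693, v = 892.4·(-0.01352)/0.80328 + 254.4 = 239.3766

c0=(268.28, 327.21) c1=(335.79, 312.73) c2=(342.46, 230.15) c3=(273.57, 239.38)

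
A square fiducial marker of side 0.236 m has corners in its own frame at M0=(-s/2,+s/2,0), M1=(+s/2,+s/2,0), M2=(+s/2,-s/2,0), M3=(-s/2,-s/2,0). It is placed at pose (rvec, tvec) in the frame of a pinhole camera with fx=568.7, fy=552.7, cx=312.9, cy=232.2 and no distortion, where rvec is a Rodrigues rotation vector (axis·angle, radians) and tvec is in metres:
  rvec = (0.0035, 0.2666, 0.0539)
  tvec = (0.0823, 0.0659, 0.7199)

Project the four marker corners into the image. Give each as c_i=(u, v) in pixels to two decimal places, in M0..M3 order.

Intrinsics K: fx=568.7, fy=552.7, cx=312.9, cy=232.2
Marker side s = 0.236 m; corners in marker frame (Z=0):
  M0 = (-0.1180, +0.1180, 0)
  M1 = (+0.1180, +0.1180, 0)
  M2 = (+0.1180, -0.1180, 0)
  M3 = (-0.1180, -0.1180, 0)
rvec = (0.0035, 0.2666, 0.0539), |rvec| = θ = 0.27202 rad = 15.585°
Rodrigues: sinθ=0.26867, 1−cosθ=0.03677; R = I + sinθ·[k]× + (1−cosθ)·[k]×²:
    [+0.96324 -0.05277 +0.26342]
    [+0.05370 +0.99855 +0.00368]
    [-0.26323 +0.01060 +0.96467]
t = (0.0823, 0.0659, 0.7199) m
M0: Pc = R·M0+t = (-0.03759, +0.17739, +0.75221); u = 568.7·(-0.03759)/0.75221 + 312.9 = 284.4811, v = 552.7·(+0.17739)/0.75221 + 232.2 = 362.5418
M1: Pc = R·M1+t = (+0.18973, +0.19007, +0.69009); u = 568.7·(+0.18973)/0.69009 + 312.9 = 469.2596, v = 552.7·(+0.19007)/0.69009 + 232.2 = 384.4257
M2: Pc = R·M2+t = (+0.20219, -0.04559, +0.68759); u = 568.7·(+0.20219)/0.68759 + 312.9 = 480.1295, v = 552.7·(-0.04559)/0.68759 + 232.2 = 195.5519
M3: Pc = R·M3+t = (-0.02513, -0.05827, +0.74971); u = 568.7·(-0.02513)/0.74971 + 312.9 = 293.8339, v = 552.7·(-0.05827)/0.74971 + 232.2 = 189.2455

c0=(284.48, 362.54) c1=(469.26, 384.43) c2=(480.13, 195.55) c3=(293.83, 189.25)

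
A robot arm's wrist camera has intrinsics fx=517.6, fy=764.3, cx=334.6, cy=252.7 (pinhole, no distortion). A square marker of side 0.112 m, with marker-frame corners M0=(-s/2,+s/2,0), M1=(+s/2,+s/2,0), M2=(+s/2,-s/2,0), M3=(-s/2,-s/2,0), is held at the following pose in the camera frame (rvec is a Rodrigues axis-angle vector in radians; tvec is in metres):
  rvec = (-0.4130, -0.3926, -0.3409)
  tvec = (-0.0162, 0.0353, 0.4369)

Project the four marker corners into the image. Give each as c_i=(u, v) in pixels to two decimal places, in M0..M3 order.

c0=(278.48, 440.28) c1=(398.36, 373.78) c2=(345.85, 210.73) c3=(230.01, 253.38)

Intrinsics K: fx=517.6, fy=764.3, cx=334.6, cy=252.7
Marker side s = 0.112 m; corners in marker frame (Z=0):
  M0 = (-0.0560, +0.0560, 0)
  M1 = (+0.0560, +0.0560, 0)
  M2 = (+0.0560, -0.0560, 0)
  M3 = (-0.0560, -0.0560, 0)
rvec = (-0.4130, -0.3926, -0.3409), |rvec| = θ = 0.66402 rad = 38.045°
Rodrigues: sinθ=0.61628, 1−cosθ=0.21248; R = I + sinθ·[k]× + (1−cosθ)·[k]×²:
    [+0.86972 +0.39453 -0.29653]
    [-0.23826 +0.86180 +0.44781]
    [+0.43223 -0.31882 +0.84353]
t = (-0.0162, 0.0353, 0.4369) m
M0: Pc = R·M0+t = (-0.04281, +0.09690, +0.39484); u = 517.6·(-0.04281)/0.39484 + 334.6 = 278.4794, v = 764.3·(+0.09690)/0.39484 + 252.7 = 440.2770
M1: Pc = R·M1+t = (+0.05460, +0.07022, +0.44325); u = 517.6·(+0.05460)/0.44325 + 334.6 = 398.3562, v = 764.3·(+0.07022)/0.44325 + 252.7 = 373.7779
M2: Pc = R·M2+t = (+0.01041, -0.02630, +0.47896); u = 517.6·(+0.01041)/0.47896 + 334.6 = 345.8505, v = 764.3·(-0.02630)/0.47896 + 252.7 = 210.7263
M3: Pc = R·M3+t = (-0.08700, +0.00038, +0.43055); u = 517.6·(-0.08700)/0.43055 + 334.6 = 230.0121, v = 764.3·(+0.00038)/0.43055 + 252.7 = 253.3775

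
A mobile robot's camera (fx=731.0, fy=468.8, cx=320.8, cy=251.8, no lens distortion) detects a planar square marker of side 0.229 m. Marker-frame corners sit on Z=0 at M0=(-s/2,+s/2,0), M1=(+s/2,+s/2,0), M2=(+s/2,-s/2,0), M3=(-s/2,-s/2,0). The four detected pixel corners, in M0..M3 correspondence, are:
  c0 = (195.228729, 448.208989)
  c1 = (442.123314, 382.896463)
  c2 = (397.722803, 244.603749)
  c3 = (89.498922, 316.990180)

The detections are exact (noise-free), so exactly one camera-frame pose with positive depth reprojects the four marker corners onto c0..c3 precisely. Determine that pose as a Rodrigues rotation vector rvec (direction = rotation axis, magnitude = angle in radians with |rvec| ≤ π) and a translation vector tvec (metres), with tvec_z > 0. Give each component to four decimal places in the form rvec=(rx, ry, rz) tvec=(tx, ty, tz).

Intrinsics K: fx=731.0, fy=468.8, cx=320.8, cy=251.8
Marker side s = 0.229 m; corners in marker frame (Z=0):
  M0 = (-0.1145, +0.1145, 0)
  M1 = (+0.1145, +0.1145, 0)
  M2 = (+0.1145, -0.1145, 0)
  M3 = (-0.1145, -0.1145, 0)
Detected image corners:
  c0 = (195.228729, 448.208989) px
  c1 = (442.123314, 382.896463) px
  c2 = (397.722803, 244.603749) px
  c3 = (89.498922, 316.990180) px
Planar DLT: solve 8×8 A·h = b for H (H[2,2]=1):
  H  [+1263.36498 +577.89502 +288.70293]
  H  [-218.37508 +902.99231 +354.22185]
  H  [+0.23173 +0.90222 +1.00000]
B = K⁻¹H; ‖b₁‖=1.745817, ‖b₂‖=1.745817; λ = 2/(‖b₁‖+‖b₂‖) = 0.572798, sign → tz>0 ⇒ λ=+0.572798
r₁ = λ·B[:,0] = (+0.93170,-0.33811,+0.13273); r₂ = λ·B[:,1] = (+0.22603,+0.82574,+0.51679)
r₃ = r₁×r₂ = (-0.28434,-0.45149,+0.84576); SVD([r₁ r₂ r₃]) → R = UVᵀ:
  R  [+0.93170 +0.22603 -0.28434]
  R  [-0.33811 +0.82574 -0.45149]
  R  [+0.13273 +0.51679 +0.84576]
t = (-0.02515, +0.12514, +0.57280) m
tr R = 2.603195; θ = arccos((tr R − 1)/2) = 0.640834 rad = 36.717°
axis k = ((R−Rᵀ)₃₂, (R−Rᵀ)₁₃, (R−Rᵀ)₂₁) / (2 sinθ) = (+0.809779, -0.348799, -0.471802)
rvec = θ·k = (+0.518934, -0.223522, -0.302347)

rvec=(0.5189, -0.2235, -0.3023) tvec=(-0.0252, 0.1251, 0.5728)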